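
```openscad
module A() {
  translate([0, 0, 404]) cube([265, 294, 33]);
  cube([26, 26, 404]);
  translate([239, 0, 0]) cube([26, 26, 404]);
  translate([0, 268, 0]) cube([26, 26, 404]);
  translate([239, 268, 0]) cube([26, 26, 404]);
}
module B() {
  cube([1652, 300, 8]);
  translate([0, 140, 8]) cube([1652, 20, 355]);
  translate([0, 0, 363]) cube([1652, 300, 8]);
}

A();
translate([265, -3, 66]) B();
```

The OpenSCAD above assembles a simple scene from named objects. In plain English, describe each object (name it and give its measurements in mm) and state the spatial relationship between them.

A is a simple wooden stool: a rectangular seat 265 mm (x) by 294 mm (y), 33 mm thick, top face at z = 437 mm, on four square legs, each 26×26 mm in cross-section. The legs rest on z = 0, each flush with a corner of the seat.

B is an I-beam lying along x, 1652 mm long. Overall section height 371 mm. Two flanges 300 mm wide (y) and 8 mm thick, one on the floor and one at the top; a web 20 mm thick runs between them, centred on the flange width.

The I-beam is beside the stool with their tops flush at z = 437.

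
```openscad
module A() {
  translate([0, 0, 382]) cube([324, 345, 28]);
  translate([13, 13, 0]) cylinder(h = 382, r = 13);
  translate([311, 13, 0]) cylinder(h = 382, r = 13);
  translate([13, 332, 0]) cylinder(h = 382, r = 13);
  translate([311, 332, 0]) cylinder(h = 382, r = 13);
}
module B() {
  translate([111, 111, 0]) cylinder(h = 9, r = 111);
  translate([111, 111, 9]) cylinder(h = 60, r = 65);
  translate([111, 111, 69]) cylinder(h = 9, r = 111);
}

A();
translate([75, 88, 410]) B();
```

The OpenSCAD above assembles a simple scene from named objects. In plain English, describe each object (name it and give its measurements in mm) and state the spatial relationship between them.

A is a simple wooden stool: a rectangular seat 324 mm (x) by 345 mm (y), 28 mm thick, top face at z = 410 mm, on four round legs, each 26 mm in diameter. The legs rest on z = 0, each leg's axis is inset half a diameter from the nearest pair of seat edges (so the leg's bounding box is flush with the corner).

B is a spool: two coaxial disc flanges of radius 111 mm and thickness 9 mm, joined by a core cylinder of radius 65 mm and height 60 mm. The lower flange rests on z = 0 and the three cylinders share a vertical axis.

The spool is on top of the stool.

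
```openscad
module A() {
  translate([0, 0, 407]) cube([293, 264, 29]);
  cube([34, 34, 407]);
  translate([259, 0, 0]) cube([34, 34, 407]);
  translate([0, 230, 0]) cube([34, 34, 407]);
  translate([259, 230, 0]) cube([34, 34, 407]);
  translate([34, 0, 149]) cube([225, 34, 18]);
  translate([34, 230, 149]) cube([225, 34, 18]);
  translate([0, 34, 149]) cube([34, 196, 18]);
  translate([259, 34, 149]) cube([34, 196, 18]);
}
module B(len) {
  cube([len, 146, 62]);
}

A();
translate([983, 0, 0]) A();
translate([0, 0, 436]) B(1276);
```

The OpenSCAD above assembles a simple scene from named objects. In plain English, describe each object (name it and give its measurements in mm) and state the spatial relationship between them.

A is a four-legged stool. The seat is 293×264 mm, 29 mm thick, top at z = 436 mm. It stands on four square legs, each 34×34 mm in cross-section, from z = 0 to the seat underside, each flush with a corner of the seat. Four stretchers, 34 mm wide and 18 mm tall, connect adjacent legs with their undersides at z = 149 mm, each running between the inner faces of the legs it joins and aligned with the legs' outer faces on the other axis.

B is a rectangular beam 1276 mm long (x), 146 mm deep (y), 62 mm thick (z).

The beam spans the tops of two stools placed 690 mm apart, resting at z = 436 mm.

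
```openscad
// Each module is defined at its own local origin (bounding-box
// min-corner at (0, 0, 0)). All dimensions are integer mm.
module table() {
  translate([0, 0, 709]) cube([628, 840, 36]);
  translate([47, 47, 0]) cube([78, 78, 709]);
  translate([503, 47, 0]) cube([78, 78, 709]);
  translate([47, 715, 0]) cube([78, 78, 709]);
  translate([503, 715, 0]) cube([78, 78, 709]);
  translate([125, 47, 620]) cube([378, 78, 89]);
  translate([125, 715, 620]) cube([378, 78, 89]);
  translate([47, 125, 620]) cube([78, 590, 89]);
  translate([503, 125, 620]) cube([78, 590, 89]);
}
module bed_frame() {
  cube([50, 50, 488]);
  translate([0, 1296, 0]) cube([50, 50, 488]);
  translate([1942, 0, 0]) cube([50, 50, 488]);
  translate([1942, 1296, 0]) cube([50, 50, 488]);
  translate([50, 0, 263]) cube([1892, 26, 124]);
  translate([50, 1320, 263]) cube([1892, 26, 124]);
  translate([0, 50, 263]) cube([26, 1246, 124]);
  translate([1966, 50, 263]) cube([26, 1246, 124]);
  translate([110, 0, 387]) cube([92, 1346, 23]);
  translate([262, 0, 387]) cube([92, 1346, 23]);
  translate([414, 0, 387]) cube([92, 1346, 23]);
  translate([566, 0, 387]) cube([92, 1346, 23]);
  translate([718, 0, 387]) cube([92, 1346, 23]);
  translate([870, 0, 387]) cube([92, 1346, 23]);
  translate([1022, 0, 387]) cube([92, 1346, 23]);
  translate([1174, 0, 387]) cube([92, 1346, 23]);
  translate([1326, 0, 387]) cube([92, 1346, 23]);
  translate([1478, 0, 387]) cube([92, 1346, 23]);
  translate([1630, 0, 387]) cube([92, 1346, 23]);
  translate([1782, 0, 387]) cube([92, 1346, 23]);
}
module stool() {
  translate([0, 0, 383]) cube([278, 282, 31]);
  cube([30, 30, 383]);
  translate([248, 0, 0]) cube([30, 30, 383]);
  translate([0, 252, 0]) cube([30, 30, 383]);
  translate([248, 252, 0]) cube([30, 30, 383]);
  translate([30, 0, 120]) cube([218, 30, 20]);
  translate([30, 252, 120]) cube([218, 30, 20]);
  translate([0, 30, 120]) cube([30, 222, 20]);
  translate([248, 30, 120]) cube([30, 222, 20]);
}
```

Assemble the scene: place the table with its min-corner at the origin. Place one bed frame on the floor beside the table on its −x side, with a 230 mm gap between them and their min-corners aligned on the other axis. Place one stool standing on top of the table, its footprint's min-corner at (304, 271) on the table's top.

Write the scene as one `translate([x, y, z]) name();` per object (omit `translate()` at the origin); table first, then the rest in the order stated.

table();
translate([-2222, 0, 0]) bed_frame();
translate([304, 271, 745]) stool();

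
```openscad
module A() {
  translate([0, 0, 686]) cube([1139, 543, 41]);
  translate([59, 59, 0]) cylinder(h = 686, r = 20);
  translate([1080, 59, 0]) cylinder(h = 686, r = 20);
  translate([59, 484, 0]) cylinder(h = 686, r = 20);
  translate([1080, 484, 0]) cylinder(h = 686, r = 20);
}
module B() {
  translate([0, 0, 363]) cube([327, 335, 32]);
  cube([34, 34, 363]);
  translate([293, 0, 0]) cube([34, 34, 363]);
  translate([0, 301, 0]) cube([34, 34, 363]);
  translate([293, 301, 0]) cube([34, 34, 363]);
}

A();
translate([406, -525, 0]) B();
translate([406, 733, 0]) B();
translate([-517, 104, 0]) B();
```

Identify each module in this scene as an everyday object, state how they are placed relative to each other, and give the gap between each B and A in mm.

A is a table. B is a stool. Three stools sit around the table at the −y, +y, −x sides. The gap between each stool and the table is 190 mm.

Each stool's nearest face is 190 mm from the table's bounding box.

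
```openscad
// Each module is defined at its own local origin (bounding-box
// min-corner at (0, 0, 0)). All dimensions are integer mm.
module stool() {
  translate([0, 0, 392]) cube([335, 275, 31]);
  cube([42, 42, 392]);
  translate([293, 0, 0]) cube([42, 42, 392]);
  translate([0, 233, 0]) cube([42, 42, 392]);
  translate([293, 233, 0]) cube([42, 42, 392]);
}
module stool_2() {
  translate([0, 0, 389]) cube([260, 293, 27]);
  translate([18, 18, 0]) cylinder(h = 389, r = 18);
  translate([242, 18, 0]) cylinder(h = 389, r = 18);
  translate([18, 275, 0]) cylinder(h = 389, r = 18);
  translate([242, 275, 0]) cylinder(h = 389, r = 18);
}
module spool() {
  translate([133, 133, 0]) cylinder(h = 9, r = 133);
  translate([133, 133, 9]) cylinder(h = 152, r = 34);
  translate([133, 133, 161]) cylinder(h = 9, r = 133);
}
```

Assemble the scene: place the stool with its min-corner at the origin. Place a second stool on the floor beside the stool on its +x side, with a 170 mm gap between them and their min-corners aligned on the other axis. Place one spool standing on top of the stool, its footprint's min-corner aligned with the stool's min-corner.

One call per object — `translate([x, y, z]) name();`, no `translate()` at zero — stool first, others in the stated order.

stool();
translate([505, 0, 0]) stool_2();
translate([0, 0, 423]) spool();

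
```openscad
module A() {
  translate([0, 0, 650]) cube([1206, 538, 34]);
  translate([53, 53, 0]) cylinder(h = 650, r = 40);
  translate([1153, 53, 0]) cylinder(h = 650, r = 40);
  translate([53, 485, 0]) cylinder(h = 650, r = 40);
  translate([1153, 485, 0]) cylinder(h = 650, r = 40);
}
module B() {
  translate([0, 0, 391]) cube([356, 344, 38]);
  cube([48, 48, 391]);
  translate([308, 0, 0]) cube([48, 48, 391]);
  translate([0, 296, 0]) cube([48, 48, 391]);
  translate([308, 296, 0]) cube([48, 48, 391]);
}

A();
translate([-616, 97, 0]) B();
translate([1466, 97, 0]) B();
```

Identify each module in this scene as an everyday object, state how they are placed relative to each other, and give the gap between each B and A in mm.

A is a table. B is a stool. Two stools sit around the table at the −x, +x sides. The gap between each stool and the table is 260 mm.

Each stool's nearest face is 260 mm from the table's bounding box.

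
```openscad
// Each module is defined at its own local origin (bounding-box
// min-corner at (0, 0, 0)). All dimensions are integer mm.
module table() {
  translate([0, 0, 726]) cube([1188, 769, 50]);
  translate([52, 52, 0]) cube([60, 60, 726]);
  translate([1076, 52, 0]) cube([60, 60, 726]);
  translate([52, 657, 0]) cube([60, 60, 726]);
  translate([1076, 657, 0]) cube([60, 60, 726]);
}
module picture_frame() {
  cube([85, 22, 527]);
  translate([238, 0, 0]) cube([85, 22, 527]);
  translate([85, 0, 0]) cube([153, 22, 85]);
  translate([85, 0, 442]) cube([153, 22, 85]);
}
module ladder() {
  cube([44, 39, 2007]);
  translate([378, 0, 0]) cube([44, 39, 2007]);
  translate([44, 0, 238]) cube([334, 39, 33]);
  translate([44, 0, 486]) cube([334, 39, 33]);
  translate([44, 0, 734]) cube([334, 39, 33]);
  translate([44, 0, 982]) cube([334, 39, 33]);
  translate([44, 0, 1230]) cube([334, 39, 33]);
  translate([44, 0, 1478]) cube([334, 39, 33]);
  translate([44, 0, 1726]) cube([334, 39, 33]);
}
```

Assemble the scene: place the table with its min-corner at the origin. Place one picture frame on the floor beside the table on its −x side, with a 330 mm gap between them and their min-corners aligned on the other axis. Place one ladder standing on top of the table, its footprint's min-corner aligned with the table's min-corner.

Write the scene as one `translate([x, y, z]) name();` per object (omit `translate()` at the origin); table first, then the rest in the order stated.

table();
translate([-653, 0, 0]) picture_frame();
translate([0, 0, 776]) ladder();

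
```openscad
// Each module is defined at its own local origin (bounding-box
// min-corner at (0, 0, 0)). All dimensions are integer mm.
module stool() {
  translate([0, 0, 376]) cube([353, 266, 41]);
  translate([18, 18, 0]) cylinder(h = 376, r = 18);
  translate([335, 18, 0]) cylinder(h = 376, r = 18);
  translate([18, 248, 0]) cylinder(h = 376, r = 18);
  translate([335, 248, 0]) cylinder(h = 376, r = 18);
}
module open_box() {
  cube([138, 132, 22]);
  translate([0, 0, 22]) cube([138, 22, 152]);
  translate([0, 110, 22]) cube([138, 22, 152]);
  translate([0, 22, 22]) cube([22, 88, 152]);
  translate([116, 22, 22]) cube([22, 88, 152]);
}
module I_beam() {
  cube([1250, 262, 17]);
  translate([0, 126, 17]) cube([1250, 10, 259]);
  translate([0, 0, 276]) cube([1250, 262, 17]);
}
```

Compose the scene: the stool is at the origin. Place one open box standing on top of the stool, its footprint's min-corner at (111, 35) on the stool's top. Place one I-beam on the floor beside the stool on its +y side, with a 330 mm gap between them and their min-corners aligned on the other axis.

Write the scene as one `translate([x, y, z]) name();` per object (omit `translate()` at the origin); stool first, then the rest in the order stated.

stool();
translate([111, 35, 417]) open_box();
translate([0, 596, 0]) I_beam();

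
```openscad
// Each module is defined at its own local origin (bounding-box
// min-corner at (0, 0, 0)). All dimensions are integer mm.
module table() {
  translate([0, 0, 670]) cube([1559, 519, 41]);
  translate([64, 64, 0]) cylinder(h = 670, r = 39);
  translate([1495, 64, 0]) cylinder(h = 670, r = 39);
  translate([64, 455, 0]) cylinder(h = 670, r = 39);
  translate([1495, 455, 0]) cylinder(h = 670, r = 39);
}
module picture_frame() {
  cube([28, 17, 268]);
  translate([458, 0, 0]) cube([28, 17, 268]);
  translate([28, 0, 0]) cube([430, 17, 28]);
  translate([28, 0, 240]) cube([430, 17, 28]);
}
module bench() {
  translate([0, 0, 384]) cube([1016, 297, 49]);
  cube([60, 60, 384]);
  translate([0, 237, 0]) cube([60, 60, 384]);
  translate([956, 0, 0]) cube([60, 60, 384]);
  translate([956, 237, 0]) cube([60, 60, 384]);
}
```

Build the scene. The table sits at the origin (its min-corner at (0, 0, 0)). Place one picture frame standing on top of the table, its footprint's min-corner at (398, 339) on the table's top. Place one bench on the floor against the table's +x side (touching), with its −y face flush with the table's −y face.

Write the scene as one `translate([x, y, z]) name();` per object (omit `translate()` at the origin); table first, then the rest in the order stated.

table();
translate([398, 339, 711]) picture_frame();
translate([1559, 0, 0]) bench();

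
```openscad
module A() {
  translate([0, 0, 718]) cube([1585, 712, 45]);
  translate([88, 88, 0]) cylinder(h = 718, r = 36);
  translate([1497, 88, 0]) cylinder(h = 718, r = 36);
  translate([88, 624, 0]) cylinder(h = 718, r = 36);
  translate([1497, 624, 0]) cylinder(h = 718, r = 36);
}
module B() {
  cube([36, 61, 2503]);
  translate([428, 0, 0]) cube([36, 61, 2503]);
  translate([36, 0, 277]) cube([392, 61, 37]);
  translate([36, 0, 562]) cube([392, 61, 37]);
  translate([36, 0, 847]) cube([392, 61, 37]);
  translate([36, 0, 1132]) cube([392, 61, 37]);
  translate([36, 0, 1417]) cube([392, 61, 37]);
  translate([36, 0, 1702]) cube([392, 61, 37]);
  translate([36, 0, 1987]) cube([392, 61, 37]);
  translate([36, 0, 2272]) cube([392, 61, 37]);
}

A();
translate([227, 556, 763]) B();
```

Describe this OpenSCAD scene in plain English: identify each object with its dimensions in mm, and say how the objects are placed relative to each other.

A is a table with a 1585×712 mm rectangular top, 45 mm thick, top surface at z = 763 mm, supported by four round legs of 72 mm diameter, each leg's bounding box inset 52 mm from the nearest pair of top edges, running from the floor.

B is a wooden ladder with two side rails of 36×61 mm section and 2503 mm height, set 464 mm apart overall. Between them run 8 rectangular rungs (61 mm deep, 37 mm thick), front faces flush with the rails' −y face. The bottom of the first rung is 277 mm above the floor and each subsequent rung is 285 mm higher than the one below.

The ladder is on top of the table.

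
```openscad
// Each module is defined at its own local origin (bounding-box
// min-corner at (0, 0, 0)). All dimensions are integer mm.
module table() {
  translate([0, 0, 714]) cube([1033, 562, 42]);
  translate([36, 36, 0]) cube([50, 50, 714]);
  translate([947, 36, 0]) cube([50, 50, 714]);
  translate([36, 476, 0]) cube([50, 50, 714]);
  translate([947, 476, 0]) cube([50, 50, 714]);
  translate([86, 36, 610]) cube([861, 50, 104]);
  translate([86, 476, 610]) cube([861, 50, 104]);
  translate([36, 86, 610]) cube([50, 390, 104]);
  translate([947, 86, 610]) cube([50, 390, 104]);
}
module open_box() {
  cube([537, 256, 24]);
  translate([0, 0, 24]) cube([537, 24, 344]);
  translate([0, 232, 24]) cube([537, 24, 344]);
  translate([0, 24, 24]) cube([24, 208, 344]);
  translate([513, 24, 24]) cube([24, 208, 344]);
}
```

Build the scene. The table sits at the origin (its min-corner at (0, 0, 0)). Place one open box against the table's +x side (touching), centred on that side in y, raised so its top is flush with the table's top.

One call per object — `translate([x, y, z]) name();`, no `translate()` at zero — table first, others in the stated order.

table();
translate([1033, 153, 388]) open_box();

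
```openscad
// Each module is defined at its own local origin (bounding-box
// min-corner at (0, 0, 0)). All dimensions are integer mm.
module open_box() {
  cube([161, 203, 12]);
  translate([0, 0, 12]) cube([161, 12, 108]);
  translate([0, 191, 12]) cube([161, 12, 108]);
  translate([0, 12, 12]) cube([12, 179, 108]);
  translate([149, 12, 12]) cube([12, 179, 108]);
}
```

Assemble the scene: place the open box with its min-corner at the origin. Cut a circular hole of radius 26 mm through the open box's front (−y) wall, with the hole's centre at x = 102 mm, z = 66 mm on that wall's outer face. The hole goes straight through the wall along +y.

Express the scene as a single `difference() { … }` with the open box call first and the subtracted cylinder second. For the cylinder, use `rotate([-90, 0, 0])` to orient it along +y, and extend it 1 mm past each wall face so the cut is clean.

difference() {
  open_box();
  translate([102, -1, 66]) rotate([-90, 0, 0]) cylinder(h = 14, r = 26);
}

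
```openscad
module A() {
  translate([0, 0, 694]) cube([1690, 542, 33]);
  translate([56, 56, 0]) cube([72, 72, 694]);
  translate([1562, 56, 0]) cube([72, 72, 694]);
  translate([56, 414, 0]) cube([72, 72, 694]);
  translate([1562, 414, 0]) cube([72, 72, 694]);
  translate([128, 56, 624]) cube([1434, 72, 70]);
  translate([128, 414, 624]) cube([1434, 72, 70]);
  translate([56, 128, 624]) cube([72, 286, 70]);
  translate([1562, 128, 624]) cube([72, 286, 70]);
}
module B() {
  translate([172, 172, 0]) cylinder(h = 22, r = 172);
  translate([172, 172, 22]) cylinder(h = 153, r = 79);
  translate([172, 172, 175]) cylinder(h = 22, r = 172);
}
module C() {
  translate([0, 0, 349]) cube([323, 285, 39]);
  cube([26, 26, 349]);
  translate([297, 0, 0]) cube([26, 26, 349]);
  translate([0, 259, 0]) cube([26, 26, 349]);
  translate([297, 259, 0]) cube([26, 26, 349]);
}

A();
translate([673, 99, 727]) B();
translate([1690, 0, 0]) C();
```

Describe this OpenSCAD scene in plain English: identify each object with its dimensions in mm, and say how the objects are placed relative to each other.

A is a table: top 1690 mm (x) × 542 mm (y), 33 mm thick, upper face at z = 727 mm, on four 72×72 mm square legs, each inset 56 mm from the nearest pair of top edges, running from z = 0 to the bottom of the top. Four apron rails, 72 mm thick and 70 mm tall, run between adjacent legs with their top edges flush with the underside of the top and their outer faces flush with the legs' outer faces.

B is a spool: two coaxial disc flanges of radius 172 mm and thickness 22 mm, joined by a core cylinder of radius 79 mm and height 153 mm. The lower flange rests on z = 0 and the three cylinders share a vertical axis.

C is a four-legged stool. The seat is 323×285 mm, 39 mm thick, top at z = 388 mm. It stands on four square legs, each 26×26 mm in cross-section, from z = 0 to the seat underside, each flush with a corner of the seat.

The spool is on top of the table, centred. The stool is against the table's +x side, with their −y faces flush.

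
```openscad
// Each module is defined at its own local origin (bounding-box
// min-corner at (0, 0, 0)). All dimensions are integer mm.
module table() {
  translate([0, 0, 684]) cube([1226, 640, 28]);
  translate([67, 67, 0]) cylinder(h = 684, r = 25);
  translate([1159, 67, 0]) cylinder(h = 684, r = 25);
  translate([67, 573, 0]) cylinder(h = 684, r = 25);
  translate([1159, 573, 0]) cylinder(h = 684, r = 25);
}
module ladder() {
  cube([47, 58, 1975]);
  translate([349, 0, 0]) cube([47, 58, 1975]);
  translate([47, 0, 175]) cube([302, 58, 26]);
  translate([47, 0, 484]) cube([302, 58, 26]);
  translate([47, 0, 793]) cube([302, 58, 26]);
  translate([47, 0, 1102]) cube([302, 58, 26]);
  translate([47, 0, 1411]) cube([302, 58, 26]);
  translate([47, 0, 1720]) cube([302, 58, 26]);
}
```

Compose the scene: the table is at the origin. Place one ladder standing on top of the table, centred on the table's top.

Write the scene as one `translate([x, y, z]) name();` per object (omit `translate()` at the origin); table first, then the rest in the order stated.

table();
translate([415, 291, 712]) ladder();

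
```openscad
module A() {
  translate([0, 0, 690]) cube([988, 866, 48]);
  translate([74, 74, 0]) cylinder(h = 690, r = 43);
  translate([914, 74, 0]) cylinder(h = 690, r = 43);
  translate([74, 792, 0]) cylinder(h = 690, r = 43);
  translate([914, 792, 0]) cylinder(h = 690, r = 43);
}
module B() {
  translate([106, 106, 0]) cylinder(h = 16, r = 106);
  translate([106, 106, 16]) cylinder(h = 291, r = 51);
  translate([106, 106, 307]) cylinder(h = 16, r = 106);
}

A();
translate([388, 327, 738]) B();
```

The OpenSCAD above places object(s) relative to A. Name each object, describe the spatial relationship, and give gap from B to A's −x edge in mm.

A is a table. B is a spool. The spool is on top of the table, centred. The gap from the spool to the table's −x edge is 388 mm.

The spool's min-x is at 388; the table's min-x is 0; gap = 388 mm.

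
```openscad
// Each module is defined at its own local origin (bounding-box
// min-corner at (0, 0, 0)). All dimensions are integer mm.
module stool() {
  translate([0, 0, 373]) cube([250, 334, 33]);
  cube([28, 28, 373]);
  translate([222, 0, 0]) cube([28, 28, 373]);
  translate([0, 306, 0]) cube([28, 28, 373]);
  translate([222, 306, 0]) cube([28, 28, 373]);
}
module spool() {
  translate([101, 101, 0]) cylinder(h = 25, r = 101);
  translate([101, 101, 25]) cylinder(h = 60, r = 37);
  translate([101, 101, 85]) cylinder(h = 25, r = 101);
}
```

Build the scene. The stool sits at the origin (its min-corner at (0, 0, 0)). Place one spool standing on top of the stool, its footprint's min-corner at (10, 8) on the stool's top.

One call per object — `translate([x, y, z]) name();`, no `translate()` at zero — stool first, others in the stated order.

stool();
translate([10, 8, 406]) spool();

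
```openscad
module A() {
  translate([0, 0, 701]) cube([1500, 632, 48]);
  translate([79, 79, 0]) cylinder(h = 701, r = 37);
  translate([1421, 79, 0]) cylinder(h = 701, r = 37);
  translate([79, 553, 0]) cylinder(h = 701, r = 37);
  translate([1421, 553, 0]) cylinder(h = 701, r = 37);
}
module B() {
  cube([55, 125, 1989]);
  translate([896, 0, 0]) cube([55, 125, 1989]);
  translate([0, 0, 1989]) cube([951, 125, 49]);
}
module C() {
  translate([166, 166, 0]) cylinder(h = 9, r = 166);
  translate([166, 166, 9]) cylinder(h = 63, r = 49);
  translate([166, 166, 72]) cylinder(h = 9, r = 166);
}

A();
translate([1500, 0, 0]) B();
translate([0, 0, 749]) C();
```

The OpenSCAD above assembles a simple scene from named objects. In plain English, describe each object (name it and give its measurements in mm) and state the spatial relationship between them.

A is a table: top 1500 mm (x) × 632 mm (y), 48 mm thick, upper face at z = 749 mm, on four round legs of 74 mm diameter, each leg's bounding box inset 42 mm from the nearest pair of top edges, running from z = 0 to the bottom of the top.

B is a door frame. The clear opening is 841 mm wide and 1989 mm high. Two 55 mm wide jambs, 125 mm deep, stand either side of the opening from the floor to the top of the opening. A 49 mm thick head sits across the top of both jambs, spanning the full outside width of the frame.

C is a spool: two coaxial disc flanges of radius 166 mm and thickness 9 mm, joined by a core cylinder of radius 49 mm and height 63 mm. The lower flange rests on z = 0 and the three cylinders share a vertical axis.

The door frame is against the table's +x side, with their −y faces flush. The spool is on top of the table.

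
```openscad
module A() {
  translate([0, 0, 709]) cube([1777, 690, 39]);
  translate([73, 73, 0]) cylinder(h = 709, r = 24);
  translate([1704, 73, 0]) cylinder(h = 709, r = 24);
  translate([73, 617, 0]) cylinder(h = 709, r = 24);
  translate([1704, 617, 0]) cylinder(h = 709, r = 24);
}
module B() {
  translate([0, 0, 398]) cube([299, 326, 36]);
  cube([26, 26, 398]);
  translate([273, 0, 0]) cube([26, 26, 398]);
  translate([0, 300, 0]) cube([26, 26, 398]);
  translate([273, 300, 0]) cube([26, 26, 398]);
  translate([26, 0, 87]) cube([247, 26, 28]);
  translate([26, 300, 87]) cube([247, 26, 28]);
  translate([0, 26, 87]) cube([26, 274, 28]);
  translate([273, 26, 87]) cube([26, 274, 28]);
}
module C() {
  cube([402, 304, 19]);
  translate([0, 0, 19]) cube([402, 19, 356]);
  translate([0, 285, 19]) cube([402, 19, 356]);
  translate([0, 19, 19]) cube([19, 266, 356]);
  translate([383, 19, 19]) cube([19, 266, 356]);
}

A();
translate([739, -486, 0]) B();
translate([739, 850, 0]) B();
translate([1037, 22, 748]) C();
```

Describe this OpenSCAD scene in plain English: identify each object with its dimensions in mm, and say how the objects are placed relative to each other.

A is a rectangular dining table. The top is 1777×690×39 mm with its upper surface at z = 748 mm. It stands on four round legs of 48 mm diameter, each leg's bounding box inset 49 mm from the nearest pair of top edges, running from the floor to the underside of the top.

B is a simple wooden stool: a rectangular seat 299 mm (x) by 326 mm (y), 36 mm thick, top face at z = 434 mm, on four square legs, each 26×26 mm in cross-section. The legs rest on z = 0, each flush with a corner of the seat. Four stretchers, 26 mm wide and 28 mm tall, connect adjacent legs with their undersides at z = 87 mm, each running between the inner faces of the legs it joins and aligned with the legs' outer faces on the other axis.

C is an open-topped rectangular box: outside dimensions 402×304×375 mm, with a uniform wall and base thickness of 19 mm. The base is a full 402×304 slab on the floor; four walls sit on top of the base. The front and back walls (the −y and +y sides) span the full width; the two side walls fit between them.

Two stools sit around the table at the −y, +y sides. The open box is on top of the table.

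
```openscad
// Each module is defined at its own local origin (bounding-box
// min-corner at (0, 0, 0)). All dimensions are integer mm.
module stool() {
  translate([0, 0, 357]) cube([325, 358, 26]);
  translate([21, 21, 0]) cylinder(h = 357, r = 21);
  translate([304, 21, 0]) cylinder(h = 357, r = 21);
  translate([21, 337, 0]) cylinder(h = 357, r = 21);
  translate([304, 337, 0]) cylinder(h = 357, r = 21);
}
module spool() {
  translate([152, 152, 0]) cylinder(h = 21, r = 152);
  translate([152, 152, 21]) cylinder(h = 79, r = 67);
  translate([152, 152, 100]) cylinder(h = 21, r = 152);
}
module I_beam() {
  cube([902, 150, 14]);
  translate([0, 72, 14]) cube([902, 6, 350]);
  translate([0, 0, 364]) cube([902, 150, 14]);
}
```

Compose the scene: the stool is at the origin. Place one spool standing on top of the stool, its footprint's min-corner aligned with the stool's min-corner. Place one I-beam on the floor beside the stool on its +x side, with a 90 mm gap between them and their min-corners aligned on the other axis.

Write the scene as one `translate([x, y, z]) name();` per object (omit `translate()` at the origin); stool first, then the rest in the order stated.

stool();
translate([0, 0, 383]) spool();
translate([415, 0, 0]) I_beam();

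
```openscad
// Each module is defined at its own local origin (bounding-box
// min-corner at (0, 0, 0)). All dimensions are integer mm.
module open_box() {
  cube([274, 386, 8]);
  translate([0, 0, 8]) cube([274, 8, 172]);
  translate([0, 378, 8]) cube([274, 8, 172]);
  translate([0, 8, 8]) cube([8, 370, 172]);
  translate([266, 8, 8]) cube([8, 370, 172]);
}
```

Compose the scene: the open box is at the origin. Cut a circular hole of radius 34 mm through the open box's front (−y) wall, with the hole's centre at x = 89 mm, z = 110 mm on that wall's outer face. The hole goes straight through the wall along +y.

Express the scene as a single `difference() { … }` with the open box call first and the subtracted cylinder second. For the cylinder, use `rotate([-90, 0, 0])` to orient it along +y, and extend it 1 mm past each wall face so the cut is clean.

difference() {
  open_box();
  translate([89, -1, 110]) rotate([-90, 0, 0]) cylinder(h = 10, r = 34);
}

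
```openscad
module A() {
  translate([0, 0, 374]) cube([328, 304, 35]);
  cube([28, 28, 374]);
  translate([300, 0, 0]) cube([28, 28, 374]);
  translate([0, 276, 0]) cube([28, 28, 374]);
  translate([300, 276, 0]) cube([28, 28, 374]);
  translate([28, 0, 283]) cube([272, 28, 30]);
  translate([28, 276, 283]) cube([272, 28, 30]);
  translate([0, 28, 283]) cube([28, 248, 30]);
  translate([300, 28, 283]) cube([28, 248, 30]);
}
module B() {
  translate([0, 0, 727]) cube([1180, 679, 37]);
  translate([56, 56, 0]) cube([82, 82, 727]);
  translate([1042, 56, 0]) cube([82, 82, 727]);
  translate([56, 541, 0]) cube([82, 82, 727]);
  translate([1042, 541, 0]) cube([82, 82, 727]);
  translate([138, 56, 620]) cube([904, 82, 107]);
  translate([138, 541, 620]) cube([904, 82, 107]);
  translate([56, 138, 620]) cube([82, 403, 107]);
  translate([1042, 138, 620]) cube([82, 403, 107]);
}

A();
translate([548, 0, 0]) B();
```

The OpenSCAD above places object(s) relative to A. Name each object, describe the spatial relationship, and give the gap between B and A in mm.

A is a stool. B is a table. The table is on the floor beside the stool on its +x side. The gap between the table and the stool is 220 mm.

The table's nearest face is 220 mm from the stool's +x face.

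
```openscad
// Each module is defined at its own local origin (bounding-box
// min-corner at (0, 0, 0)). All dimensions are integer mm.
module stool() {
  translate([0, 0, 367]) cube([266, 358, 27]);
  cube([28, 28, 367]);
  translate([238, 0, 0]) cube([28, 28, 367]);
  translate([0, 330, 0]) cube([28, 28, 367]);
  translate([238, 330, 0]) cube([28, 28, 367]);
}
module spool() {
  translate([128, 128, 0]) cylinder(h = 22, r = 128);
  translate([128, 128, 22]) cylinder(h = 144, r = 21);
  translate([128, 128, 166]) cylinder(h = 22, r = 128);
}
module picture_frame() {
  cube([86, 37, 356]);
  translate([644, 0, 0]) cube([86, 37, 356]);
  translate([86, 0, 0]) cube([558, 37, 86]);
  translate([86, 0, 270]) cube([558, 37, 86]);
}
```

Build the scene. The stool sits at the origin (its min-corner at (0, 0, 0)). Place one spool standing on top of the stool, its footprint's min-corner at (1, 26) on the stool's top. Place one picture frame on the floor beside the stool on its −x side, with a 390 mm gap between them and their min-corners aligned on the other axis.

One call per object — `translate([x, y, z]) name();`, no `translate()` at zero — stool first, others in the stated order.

stool();
translate([1, 26, 394]) spool();
translate([-1120, 0, 0]) picture_frame();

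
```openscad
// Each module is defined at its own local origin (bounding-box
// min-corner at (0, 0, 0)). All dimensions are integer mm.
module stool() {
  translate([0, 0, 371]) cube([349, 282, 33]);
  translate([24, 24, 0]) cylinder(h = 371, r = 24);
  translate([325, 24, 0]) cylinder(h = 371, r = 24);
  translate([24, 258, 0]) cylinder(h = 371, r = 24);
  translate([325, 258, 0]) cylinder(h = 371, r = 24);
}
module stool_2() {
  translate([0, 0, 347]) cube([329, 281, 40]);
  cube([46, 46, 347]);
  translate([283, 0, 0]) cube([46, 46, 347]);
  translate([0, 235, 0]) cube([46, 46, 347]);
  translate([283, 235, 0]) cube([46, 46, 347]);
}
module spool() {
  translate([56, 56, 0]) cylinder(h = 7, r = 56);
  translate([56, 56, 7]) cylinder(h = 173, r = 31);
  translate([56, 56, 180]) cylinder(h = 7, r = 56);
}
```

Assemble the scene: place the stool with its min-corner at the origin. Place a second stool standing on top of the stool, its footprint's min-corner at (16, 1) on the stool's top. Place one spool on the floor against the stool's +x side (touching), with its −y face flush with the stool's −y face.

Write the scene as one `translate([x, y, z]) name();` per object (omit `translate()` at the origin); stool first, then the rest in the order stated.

stool();
translate([16, 1, 404]) stool_2();
translate([349, 0, 0]) spool();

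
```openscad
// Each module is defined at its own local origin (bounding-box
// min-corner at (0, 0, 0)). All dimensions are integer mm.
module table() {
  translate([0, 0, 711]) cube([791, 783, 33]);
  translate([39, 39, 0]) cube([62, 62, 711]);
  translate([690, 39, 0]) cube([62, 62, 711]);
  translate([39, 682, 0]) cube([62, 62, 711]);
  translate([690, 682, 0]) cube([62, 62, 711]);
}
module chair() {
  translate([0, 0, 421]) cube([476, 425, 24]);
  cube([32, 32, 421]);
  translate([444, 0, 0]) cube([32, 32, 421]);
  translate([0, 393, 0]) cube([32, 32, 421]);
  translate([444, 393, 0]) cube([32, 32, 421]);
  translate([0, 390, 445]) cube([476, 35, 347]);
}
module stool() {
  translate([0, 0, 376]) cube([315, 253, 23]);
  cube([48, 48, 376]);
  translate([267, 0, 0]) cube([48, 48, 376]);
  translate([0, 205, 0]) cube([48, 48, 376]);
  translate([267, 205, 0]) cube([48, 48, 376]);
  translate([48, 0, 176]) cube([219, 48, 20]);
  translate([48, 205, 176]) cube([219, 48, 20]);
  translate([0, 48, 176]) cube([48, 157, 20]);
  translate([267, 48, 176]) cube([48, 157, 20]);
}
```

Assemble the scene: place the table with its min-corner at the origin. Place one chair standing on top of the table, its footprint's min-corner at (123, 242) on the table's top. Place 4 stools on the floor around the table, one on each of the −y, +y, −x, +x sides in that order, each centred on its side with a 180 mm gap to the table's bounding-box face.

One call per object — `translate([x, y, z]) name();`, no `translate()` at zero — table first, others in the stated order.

table();
translate([123, 242, 744]) chair();
translate([238, -433, 0]) stool();
translate([238, 963, 0]) stool();
translate([-495, 265, 0]) stool();
translate([971, 265, 0]) stool();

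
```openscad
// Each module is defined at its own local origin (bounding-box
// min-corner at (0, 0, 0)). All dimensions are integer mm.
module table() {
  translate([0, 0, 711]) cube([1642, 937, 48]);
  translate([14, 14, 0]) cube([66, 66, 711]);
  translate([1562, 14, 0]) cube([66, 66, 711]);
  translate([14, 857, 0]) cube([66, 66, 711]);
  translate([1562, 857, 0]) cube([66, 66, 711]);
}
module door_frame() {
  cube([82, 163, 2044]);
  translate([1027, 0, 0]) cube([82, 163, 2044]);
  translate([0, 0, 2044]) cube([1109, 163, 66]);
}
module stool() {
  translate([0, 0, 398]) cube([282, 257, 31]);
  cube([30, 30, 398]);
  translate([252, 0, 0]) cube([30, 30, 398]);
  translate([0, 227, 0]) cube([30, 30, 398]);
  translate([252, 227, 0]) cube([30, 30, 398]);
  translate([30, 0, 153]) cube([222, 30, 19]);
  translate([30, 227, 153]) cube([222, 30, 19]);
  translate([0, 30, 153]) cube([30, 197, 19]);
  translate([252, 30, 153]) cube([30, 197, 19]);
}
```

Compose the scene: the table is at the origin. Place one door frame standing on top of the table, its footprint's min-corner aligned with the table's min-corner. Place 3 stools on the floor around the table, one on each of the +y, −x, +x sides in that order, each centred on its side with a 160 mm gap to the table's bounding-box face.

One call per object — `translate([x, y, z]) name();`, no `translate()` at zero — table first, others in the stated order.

table();
translate([0, 0, 759]) door_frame();
translate([680, 1097, 0]) stool();
translate([-442, 340, 0]) stool();
translate([1802, 340, 0]) stool();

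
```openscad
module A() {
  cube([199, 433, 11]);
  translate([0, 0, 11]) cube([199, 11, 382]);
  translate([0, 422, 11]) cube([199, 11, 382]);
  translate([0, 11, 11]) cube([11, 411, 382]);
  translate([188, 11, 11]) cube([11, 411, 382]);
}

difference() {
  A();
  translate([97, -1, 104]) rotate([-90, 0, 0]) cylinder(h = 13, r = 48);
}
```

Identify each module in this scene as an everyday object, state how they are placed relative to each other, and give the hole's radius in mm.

The subtracted cylinder has r = 48 mm.

A is an open box. The open box has a circular hole through its front wall. The hole's radius is 48 mm.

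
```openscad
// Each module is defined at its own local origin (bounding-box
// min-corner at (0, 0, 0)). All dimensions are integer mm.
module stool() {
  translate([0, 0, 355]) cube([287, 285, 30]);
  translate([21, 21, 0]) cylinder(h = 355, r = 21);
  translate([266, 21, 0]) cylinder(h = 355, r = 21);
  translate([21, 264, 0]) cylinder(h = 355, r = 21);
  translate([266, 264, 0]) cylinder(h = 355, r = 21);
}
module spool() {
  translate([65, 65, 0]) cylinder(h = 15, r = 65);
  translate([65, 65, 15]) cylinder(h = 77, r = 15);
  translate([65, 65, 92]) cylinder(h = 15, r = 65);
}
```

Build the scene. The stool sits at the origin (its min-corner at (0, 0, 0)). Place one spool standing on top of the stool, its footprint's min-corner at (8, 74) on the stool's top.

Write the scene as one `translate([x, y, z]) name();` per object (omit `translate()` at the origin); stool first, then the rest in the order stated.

stool();
translate([8, 74, 385]) spool();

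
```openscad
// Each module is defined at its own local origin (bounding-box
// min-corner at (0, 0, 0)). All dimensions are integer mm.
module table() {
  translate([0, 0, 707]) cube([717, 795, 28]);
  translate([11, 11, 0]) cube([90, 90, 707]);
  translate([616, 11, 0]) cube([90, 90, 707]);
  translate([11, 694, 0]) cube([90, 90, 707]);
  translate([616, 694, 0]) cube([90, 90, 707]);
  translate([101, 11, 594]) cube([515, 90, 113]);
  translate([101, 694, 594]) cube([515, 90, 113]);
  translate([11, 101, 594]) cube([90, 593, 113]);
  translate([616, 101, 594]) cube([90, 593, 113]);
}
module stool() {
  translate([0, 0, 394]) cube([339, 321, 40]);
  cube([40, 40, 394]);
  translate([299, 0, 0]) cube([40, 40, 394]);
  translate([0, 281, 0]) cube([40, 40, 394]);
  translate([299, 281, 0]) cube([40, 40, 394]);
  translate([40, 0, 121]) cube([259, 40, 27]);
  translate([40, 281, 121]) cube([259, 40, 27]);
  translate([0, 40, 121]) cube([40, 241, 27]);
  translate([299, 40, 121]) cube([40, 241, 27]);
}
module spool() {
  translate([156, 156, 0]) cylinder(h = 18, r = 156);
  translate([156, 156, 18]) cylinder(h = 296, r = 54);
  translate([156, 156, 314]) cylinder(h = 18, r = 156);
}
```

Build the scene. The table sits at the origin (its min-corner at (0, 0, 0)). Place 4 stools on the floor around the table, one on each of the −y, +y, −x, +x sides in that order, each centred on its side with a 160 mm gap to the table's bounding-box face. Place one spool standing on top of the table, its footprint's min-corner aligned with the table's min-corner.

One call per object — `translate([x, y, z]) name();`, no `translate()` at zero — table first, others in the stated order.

table();
translate([189, -481, 0]) stool();
translate([189, 955, 0]) stool();
translate([-499, 237, 0]) stool();
translate([877, 237, 0]) stool();
translate([0, 0, 735]) spool();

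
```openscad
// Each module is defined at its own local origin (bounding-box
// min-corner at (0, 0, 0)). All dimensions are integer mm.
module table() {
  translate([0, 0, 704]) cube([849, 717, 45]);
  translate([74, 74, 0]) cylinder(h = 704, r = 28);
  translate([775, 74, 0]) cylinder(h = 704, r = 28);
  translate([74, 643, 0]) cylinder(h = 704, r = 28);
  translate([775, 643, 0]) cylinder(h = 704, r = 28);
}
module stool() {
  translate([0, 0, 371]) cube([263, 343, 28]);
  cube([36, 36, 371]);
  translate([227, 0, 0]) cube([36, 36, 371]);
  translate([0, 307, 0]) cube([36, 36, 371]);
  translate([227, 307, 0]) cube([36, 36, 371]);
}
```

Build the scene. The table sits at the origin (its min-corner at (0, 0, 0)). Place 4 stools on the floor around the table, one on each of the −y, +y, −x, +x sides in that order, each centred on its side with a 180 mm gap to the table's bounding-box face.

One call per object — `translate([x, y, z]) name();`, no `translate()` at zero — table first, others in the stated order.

table();
translate([293, -523, 0]) stool();
translate([293, 897, 0]) stool();
translate([-443, 187, 0]) stool();
translate([1029, 187, 0]) stool();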